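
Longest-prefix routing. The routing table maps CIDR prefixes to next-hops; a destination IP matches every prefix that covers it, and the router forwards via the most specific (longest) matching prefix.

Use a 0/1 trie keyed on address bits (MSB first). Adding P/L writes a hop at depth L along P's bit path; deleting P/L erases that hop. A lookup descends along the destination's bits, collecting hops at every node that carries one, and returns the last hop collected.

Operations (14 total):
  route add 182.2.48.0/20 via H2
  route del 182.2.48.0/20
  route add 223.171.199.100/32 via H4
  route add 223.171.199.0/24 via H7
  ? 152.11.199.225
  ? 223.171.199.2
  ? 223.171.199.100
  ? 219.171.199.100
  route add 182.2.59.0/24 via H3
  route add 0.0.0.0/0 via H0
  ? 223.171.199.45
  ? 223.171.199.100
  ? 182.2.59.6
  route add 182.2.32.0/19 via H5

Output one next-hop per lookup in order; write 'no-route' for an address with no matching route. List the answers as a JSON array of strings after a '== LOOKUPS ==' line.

Apply in order:
  + 182.2.48.0/20 (H2) depth=20
  del 182.2.48.0/20 (clear depth 20)
  + 223.171.199.100/32 (H4) depth=32
  + 223.171.199.0/24 (H7) depth=24
  ? 152.11.199.225  path d0:-→d1:-→d2:-  best=no-route
  ? 223.171.199.2  path d0:-→d1:-→d2:-→d3:-→d4:-→d5:-→d6:-→d7:-→d8:-→d9:-→d10:-→d11:-→d12:-→d13:-→d14:-→d15:-→d16:-→d17:-→d18:-→d19:-→d20:-→d21:-→d22:-→d23:-→d24:H7→d25:-  best=H7
  ? 223.171.199.100  path d0:-→d1:-→d2:-→d3:-→d4:-→d5:-→d6:-→d7:-→d8:-→d9:-→d10:-→d11:-→d12:-→d13:-→d14:-→d15:-→d16:-→d17:-→d18:-→d19:-→d20:-→d21:-→d22:-→d23:-→d24:H7→d25:-→d26:-→d27:-→d28:-→d29:-→d30:-→d31:-→d32:H4  best=H4
  ? 219.171.199.100  path d0:-→d1:-→d2:-→d3:-→d4:-→d5:-  best=no-route
  + 182.2.59.0/24 (H3) depth=24
  + 0.0.0.0/0 (H0) depth=0
  ? 223.171.199.45  path d0:H0→d1:-→d2:-→d3:-→d4:-→d5:-→d6:-→d7:-→d8:-→d9:-→d10:-→d11:-→d12:-→d13:-→d14:-→d15:-→d16:-→d17:-→d18:-→d19:-→d20:-→d21:-→d22:-→d23:-→d24:H7→d25:-  best=H7
  ? 223.171.199.100  path d0:H0→d1:-→d2:-→d3:-→d4:-→d5:-→d6:-→d7:-→d8:-→d9:-→d10:-→d11:-→d12:-→d13:-→d14:-→d15:-→d16:-→d17:-→d18:-→d19:-→d20:-→d21:-→d22:-→d23:-→d24:H7→d25:-→d26:-→d27:-→d28:-→d29:-→d30:-→d31:-→d32:H4  best=H4
  ? 182.2.59.6  path d0:H0→d1:-→d2:-→d3:-→d4:-→d5:-→d6:-→d7:-→d8:-→d9:-→d10:-→d11:-→d12:-→d13:-→d14:-→d15:-→d16:-→d17:-→d18:-→d19:-→d20:-→d21:-→d22:-→d23:-→d24:H3  best=H3
  + 182.2.32.0/19 (H5) depth=19

== LOOKUPS ==
["no-route","H7","H4","no-route","H7","H4","H3"]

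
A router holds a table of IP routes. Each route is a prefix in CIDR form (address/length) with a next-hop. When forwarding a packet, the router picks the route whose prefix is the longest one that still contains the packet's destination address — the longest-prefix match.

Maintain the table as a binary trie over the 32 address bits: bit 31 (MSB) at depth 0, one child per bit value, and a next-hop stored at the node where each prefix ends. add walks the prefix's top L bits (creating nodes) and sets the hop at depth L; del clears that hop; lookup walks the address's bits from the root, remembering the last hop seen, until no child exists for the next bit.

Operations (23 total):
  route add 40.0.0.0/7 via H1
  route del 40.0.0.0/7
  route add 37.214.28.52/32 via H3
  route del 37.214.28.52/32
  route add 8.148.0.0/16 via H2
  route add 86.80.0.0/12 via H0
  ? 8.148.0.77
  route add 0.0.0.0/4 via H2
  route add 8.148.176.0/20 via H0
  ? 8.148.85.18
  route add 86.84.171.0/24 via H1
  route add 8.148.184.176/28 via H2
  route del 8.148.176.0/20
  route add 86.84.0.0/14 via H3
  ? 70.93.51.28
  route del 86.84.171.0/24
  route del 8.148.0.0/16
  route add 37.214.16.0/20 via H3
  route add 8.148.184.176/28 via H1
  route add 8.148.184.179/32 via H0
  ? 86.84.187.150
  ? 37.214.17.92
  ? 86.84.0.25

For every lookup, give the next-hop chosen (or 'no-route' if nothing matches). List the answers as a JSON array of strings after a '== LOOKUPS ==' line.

Apply in order:
  add 40.0.0.0/7 -> H1 at depth 7
  del 40.0.0.0/7 (clear depth 7)
  add 37.214.28.52/32 -> H3 at depth 32
  del 37.214.28.52/32 (clear depth 32)
  add 8.148.0.0/16 -> H2 at depth 16
  add 86.80.0.0/12 -> H0 at depth 12
  ? 8.148.0.77  path d0:-→d1:-→d2:-→d3:-→d4:-→d5:-→d6:-→d7:-→d8:-→d9:-→d10:-→d11:-→d12:-→d13:-→d14:-→d15:-→d16:H2  best=H2
  add 0.0.0.0/4 -> H2 at depth 4
  add 8.148.176.0/20 -> H0 at depth 20
  ? 8.148.85.18  path d0:-→d1:-→d2:-→d3:-→d4:H2→d5:-→d6:-→d7:-→d8:-→d9:-→d10:-→d11:-→d12:-→d13:-→d14:-→d15:-→d16:H2  best=H2
  add 86.84.171.0/24 -> H1 at depth 24
  add 8.148.184.176/28 -> H2 at depth 28
  del 8.148.176.0/20 (clear depth 20)
  add 86.84.0.0/14 -> H3 at depth 14
  ? 70.93.51.28  path d0:-→d1:-→d2:-→d3:-  best=no-route
  del 86.84.171.0/24 (clear depth 24)
  del 8.148.0.0/16 (clear depth 16)
  add 37.214.16.0/20 -> H3 at depth 20
  add 8.148.184.176/28 -> H1 at depth 28
  add 8.148.184.179/32 -> H0 at depth 32
  ? 86.84.187.150  path d0:-→d1:-→d2:-→d3:-→d4:-→d5:-→d6:-→d7:-→d8:-→d9:-→d10:-→d11:-→d12:H0→d13:-→d14:H3→d15:-→d16:-→d17:-→d18:-→d19:-  best=H3
  ? 37.214.17.92  path d0:-→d1:-→d2:-→d3:-→d4:-→d5:-→d6:-→d7:-→d8:-→d9:-→d10:-→d11:-→d12:-→d13:-→d14:-→d15:-→d16:-→d17:-→d18:-→d19:-→d20:H3  best=H3
  ? 86.84.0.25  path d0:-→d1:-→d2:-→d3:-→d4:-→d5:-→d6:-→d7:-→d8:-→d9:-→d10:-→d11:-→d12:H0→d13:-→d14:H3→d15:-→d16:-  best=H3

== LOOKUPS ==
["H2","H2","no-route","H3","H3","H3"]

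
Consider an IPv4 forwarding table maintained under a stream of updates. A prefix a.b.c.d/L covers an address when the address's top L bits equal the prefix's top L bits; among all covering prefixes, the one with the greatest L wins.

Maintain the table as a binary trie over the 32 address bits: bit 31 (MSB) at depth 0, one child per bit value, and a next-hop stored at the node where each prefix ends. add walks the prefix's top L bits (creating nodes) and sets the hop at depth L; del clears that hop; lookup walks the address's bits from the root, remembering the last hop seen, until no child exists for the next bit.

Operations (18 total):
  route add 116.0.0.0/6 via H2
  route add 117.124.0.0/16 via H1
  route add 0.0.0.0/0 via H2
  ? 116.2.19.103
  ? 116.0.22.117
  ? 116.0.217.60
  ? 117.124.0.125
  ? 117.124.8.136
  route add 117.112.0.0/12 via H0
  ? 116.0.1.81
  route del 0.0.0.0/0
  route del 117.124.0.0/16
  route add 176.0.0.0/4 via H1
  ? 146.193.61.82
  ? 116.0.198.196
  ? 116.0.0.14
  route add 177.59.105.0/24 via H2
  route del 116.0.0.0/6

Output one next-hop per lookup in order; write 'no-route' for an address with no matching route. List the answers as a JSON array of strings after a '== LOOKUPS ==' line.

Process each operation:
  add 116.0.0.0/6 -> H2 at depth 6
  add 117.124.0.0/16 -> H1 at depth 16
  add 0.0.0.0/0 -> H2 at depth 0
  lookup 116.2.19.103: bits 0111010 walk d0:H2→d1:-→d2:-→d3:-→d4:-→d5:-→d6:H2→d7:- -> H2
  lookup 116.0.22.117: bits 0111010 walk d0:H2→d1:-→d2:-→d3:-→d4:-→d5:-→d6:H2→d7:- -> H2
  lookup 116.0.217.60: bits 0111010 walk d0:H2→d1:-→d2:-→d3:-→d4:-→d5:-→d6:H2→d7:- -> H2
  lookup 117.124.0.125: bits 0111010101111100 walk d0:H2→d1:-→d2:-→d3:-→d4:-→d5:-→d6:H2→d7:-→d8:-→d9:-→d10:-→d11:-→d12:-→d13:-→d14:-→d15:-→d16:H1 -> H1
  lookup 117.124.8.136: bits 0111010101111100 walk d0:H2→d1:-→d2:-→d3:-→d4:-→d5:-→d6:H2→d7:-→d8:-→d9:-→d10:-→d11:-→d12:-→d13:-→d14:-→d15:-→d16:H1 -> H1
  add 117.112.0.0/12 -> H0 at depth 12
  lookup 116.0.1.81: bits 0111010 walk d0:H2→d1:-→d2:-→d3:-→d4:-→d5:-→d6:H2→d7:- -> H2
  del 0.0.0.0/0 (clear depth 0)
  del 117.124.0.0/16 (clear depth 16)
  add 176.0.0.0/4 -> H1 at depth 4
  lookup 146.193.61.82: bits 10 walk d0:-→d1:-→d2:- -> no-route
  lookup 116.0.198.196: bits 0111010 walk d0:-→d1:-→d2:-→d3:-→d4:-→d5:-→d6:H2→d7:- -> H2
  lookup 116.0.0.14: bits 0111010 walk d0:-→d1:-→d2:-→d3:-→d4:-→d5:-→d6:H2→d7:- -> H2
  add 177.59.105.0/24 -> H2 at depth 24
  del 116.0.0.0/6 (clear depth 6)

== LOOKUPS ==
["H2","H2","H2","H1","H1","H2","no-route","H2","H2"]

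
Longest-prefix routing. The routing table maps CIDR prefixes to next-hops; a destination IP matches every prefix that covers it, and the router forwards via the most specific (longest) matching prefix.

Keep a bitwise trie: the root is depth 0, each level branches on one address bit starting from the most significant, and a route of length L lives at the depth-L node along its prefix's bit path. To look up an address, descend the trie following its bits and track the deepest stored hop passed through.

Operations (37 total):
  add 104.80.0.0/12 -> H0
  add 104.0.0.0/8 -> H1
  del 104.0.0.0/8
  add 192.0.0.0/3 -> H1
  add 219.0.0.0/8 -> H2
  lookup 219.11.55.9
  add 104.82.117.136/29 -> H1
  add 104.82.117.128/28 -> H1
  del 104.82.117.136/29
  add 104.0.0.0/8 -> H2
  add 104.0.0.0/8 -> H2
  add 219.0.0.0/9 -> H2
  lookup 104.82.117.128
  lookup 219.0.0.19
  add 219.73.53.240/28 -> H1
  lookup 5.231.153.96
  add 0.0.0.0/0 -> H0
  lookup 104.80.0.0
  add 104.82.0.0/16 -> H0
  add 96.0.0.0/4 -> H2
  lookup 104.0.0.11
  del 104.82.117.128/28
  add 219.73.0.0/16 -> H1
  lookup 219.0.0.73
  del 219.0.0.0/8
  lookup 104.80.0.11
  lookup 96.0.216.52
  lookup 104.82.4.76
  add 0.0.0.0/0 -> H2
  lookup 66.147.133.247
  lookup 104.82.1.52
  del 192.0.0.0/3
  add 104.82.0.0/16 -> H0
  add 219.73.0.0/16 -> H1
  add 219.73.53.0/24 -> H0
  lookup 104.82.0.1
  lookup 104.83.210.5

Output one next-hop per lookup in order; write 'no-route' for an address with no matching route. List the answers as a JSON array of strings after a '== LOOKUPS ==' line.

Trace:
  add 104.80.0.0/12 -> H0 at depth 12
  add 104.0.0.0/8 -> H1 at depth 8
  - 104.0.0.0/8 clear@8
  add 192.0.0.0/3 -> H1 at depth 3
  add 219.0.0.0/8 -> H2 at depth 8
  Q 219.11.55.9: descend 11011011 ; hops seen [H1,H2] ; pick H2
  add 104.82.117.136/29 -> H1 at depth 29
  add 104.82.117.128/28 -> H1 at depth 28
  - 104.82.117.136/29 clear@29
  add 104.0.0.0/8 -> H2 at depth 8
  add 104.0.0.0/8 -> H2 at depth 8
  add 219.0.0.0/9 -> H2 at depth 9
  Q 104.82.117.128: descend 0110100001010010011101011000 ; hops seen [H2,H0,H1] ; pick H1
  Q 219.0.0.19: descend 110110110 ; hops seen [H1,H2,H2] ; pick H2
  add 219.73.53.240/28 -> H1 at depth 28
  Q 5.231.153.96: descend 0 ; hops seen [∅] ; pick no-route
  add 0.0.0.0/0 -> H0 at depth 0
  Q 104.80.0.0: descend 01101000010100 ; hops seen [H0,H2,H0] ; pick H0
  add 104.82.0.0/16 -> H0 at depth 16
  add 96.0.0.0/4 -> H2 at depth 4
  Q 104.0.0.11: descend 011010000 ; hops seen [H0,H2,H2] ; pick H2
  - 104.82.117.128/28 clear@28
  add 219.73.0.0/16 -> H1 at depth 16
  Q 219.0.0.73: descend 110110110 ; hops seen [H0,H1,H2,H2] ; pick H2
  - 219.0.0.0/8 clear@8
  Q 104.80.0.11: descend 01101000010100 ; hops seen [H0,H2,H2,H0] ; pick H0
  Q 96.0.216.52: descend 0110 ; hops seen [H0,H2] ; pick H2
  Q 104.82.4.76: descend 01101000010100100 ; hops seen [H0,H2,H2,H0,H0] ; pick H0
  add 0.0.0.0/0 -> H2 at depth 0
  Q 66.147.133.247: descend 01 ; hops seen [H2] ; pick H2
  Q 104.82.1.52: descend 01101000010100100 ; hops seen [H2,H2,H2,H0,H0] ; pick H0
  - 192.0.0.0/3 clear@3
  add 104.82.0.0/16 -> H0 at depth 16
  add 219.73.0.0/16 -> H1 at depth 16
  add 219.73.53.0/24 -> H0 at depth 24
  Q 104.82.0.1: descend 01101000010100100 ; hops seen [H2,H2,H2,H0,H0] ; pick H0
  Q 104.83.210.5: descend 011010000101001 ; hops seen [H2,H2,H2,H0] ; pick H0

== LOOKUPS ==
["H2","H1","H2","no-route","H0","H2","H2","H0","H2","H0","H2","H0","H0","H0"]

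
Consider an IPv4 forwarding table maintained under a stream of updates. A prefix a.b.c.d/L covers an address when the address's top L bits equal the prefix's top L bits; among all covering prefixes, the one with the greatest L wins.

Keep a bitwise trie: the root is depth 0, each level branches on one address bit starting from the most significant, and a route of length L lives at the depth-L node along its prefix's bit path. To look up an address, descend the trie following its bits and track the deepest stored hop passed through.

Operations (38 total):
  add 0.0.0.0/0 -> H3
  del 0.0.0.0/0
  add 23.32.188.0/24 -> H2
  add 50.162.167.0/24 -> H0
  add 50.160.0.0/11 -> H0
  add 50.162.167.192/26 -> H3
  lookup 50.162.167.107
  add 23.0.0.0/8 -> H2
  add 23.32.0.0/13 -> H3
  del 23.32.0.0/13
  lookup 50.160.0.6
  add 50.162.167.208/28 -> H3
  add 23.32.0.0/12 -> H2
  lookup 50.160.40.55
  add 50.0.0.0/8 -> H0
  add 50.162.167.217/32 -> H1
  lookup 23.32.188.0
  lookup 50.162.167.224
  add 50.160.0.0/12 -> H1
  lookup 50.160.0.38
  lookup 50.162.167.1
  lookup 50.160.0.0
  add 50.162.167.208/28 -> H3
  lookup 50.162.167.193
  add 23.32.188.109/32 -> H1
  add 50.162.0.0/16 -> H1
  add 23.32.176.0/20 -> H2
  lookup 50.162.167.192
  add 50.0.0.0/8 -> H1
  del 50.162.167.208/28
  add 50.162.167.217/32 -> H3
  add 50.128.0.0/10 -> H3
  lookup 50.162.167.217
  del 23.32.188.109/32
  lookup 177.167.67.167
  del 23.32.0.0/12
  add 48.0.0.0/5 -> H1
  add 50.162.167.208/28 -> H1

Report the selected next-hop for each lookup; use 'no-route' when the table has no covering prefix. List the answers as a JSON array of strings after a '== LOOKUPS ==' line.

Process each operation:
  add 0.0.0.0/0 -> H3 at depth 0
  del 0.0.0.0/0 (clear depth 0)
  add 23.32.188.0/24 -> H2 at depth 24
  add 50.162.167.0/24 -> H0 at depth 24
  add 50.160.0.0/11 -> H0 at depth 11
  add 50.162.167.192/26 -> H3 at depth 26
  Q 50.162.167.107: descend 001100101010001010100111 ; hops seen [H0,H0] ; pick H0
  add 23.0.0.0/8 -> H2 at depth 8
  add 23.32.0.0/13 -> H3 at depth 13
  del 23.32.0.0/13 (clear depth 13)
  Q 50.160.0.6: descend 00110010101000 ; hops seen [H0] ; pick H0
  add 50.162.167.208/28 -> H3 at depth 28
  add 23.32.0.0/12 -> H2 at depth 12
  Q 50.160.40.55: descend 00110010101000 ; hops seen [H0] ; pick H0
  add 50.0.0.0/8 -> H0 at depth 8
  add 50.162.167.217/32 -> H1 at depth 32
  Q 23.32.188.0: descend 000101110010000010111100 ; hops seen [H2,H2,H2] ; pick H2
  Q 50.162.167.224: descend 00110010101000101010011111 ; hops seen [H0,H0,H0,H3] ; pick H3
  add 50.160.0.0/12 -> H1 at depth 12
  Q 50.160.0.38: descend 00110010101000 ; hops seen [H0,H0,H1] ; pick H1
  Q 50.162.167.1: descend 001100101010001010100111 ; hops seen [H0,H0,H1,H0] ; pick H0
  Q 50.160.0.0: descend 00110010101000 ; hops seen [H0,H0,H1] ; pick H1
  add 50.162.167.208/28 -> H3 at depth 28
  Q 50.162.167.193: descend 001100101010001010100111110 ; hops seen [H0,H0,H1,H0,H3] ; pick H3
  add 23.32.188.109/32 -> H1 at depth 32
  add 50.162.0.0/16 -> H1 at depth 16
  add 23.32.176.0/20 -> H2 at depth 20
  Q 50.162.167.192: descend 001100101010001010100111110 ; hops seen [H0,H0,H1,H1,H0,H3] ; pick H3
  add 50.0.0.0/8 -> H1 at depth 8
  del 50.162.167.208/28 (clear depth 28)
  add 50.162.167.217/32 -> H3 at depth 32
  add 50.128.0.0/10 -> H3 at depth 10
  Q 50.162.167.217: descend 00110010101000101010011111011001 ; hops seen [H1,H3,H0,H1,H1,H0,H3,H3] ; pick H3
  del 23.32.188.109/32 (clear depth 32)
  Q 177.167.67.167: descend ε ; hops seen [∅] ; pick no-route
  del 23.32.0.0/12 (clear depth 12)
  add 48.0.0.0/5 -> H1 at depth 5
  add 50.162.167.208/28 -> H1 at depth 28

== LOOKUPS ==
["H0","H0","H0","H2","H3","H1","H0","H1","H3","H3","H3","no-route"]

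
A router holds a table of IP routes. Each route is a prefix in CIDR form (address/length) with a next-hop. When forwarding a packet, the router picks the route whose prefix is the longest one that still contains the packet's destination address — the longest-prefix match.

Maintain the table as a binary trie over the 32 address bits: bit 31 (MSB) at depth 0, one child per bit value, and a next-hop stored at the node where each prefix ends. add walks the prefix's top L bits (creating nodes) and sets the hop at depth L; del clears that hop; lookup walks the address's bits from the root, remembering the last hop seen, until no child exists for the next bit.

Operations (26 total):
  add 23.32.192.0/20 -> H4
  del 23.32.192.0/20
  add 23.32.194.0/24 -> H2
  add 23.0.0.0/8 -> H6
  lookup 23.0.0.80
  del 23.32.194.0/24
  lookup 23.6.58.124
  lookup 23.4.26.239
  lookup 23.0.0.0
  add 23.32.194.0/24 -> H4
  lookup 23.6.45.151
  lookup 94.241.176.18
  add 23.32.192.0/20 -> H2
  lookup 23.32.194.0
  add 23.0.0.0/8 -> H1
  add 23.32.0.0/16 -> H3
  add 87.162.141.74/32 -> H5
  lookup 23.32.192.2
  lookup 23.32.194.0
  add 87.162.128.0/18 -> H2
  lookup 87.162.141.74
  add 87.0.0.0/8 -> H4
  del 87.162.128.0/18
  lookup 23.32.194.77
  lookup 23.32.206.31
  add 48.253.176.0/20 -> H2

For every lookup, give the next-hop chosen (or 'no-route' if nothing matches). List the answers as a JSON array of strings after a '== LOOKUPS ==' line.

Trace:
  add 23.32.192.0/20 -> H4 at depth 20
  - 23.32.192.0/20 clear@20
  add 23.32.194.0/24 -> H2 at depth 24
  add 23.0.0.0/8 -> H6 at depth 8
  lookup 23.0.0.80: bits 0001011100 walk d0:-→d1:-→d2:-→d3:-→d4:-→d5:-→d6:-→d7:-→d8:H6→d9:-→d10:- -> H6
  - 23.32.194.0/24 clear@24
  lookup 23.6.58.124: bits 0001011100 walk d0:-→d1:-→d2:-→d3:-→d4:-→d5:-→d6:-→d7:-→d8:H6→d9:-→d10:- -> H6
  lookup 23.4.26.239: bits 0001011100 walk d0:-→d1:-→d2:-→d3:-→d4:-→d5:-→d6:-→d7:-→d8:H6→d9:-→d10:- -> H6
  lookup 23.0.0.0: bits 0001011100 walk d0:-→d1:-→d2:-→d3:-→d4:-→d5:-→d6:-→d7:-→d8:H6→d9:-→d10:- -> H6
  add 23.32.194.0/24 -> H4 at depth 24
  lookup 23.6.45.151: bits 0001011100 walk d0:-→d1:-→d2:-→d3:-→d4:-→d5:-→d6:-→d7:-→d8:H6→d9:-→d10:- -> H6
  lookup 94.241.176.18: bits 0 walk d0:-→d1:- -> no-route
  add 23.32.192.0/20 -> H2 at depth 20
  lookup 23.32.194.0: bits 000101110010000011000010 walk d0:-→d1:-→d2:-→d3:-→d4:-→d5:-→d6:-→d7:-→d8:H6→d9:-→d10:-→d11:-→d12:-→d13:-→d14:-→d15:-→d16:-→d17:-→d18:-→d19:-→d20:H2→d21:-→d22:-→d23:-→d24:H4 -> H4
  add 23.0.0.0/8 -> H1 at depth 8
  add 23.32.0.0/16 -> H3 at depth 16
  add 87.162.141.74/32 -> H5 at depth 32
  lookup 23.32.192.2: bits 0001011100100000110000 walk d0:-→d1:-→d2:-→d3:-→d4:-→d5:-→d6:-→d7:-→d8:H1→d9:-→d10:-→d11:-→d12:-→d13:-→d14:-→d15:-→d16:H3→d17:-→d18:-→d19:-→d20:H2→d21:-→d22:- -> H2
  lookup 23.32.194.0: bits 000101110010000011000010 walk d0:-→d1:-→d2:-→d3:-→d4:-→d5:-→d6:-→d7:-→d8:H1→d9:-→d10:-→d11:-→d12:-→d13:-→d14:-→d15:-→d16:H3→d17:-→d18:-→d19:-→d20:H2→d21:-→d22:-→d23:-→d24:H4 -> H4
  add 87.162.128.0/18 -> H2 at depth 18
  lookup 87.162.141.74: bits 01010111101000101000110101001010 walk d0:-→d1:-→d2:-→d3:-→d4:-→d5:-→d6:-→d7:-→d8:-→d9:-→d10:-→d11:-→d12:-→d13:-→d14:-→d15:-→d16:-→d17:-→d18:H2→d19:-→d20:-→d21:-→d22:-→d23:-→d24:-→d25:-→d26:-→d27:-→d28:-→d29:-→d30:-→d31:-→d32:H5 -> H5
  add 87.0.0.0/8 -> H4 at depth 8
  - 87.162.128.0/18 clear@18
  lookup 23.32.194.77: bits 000101110010000011000010 walk d0:-→d1:-→d2:-→d3:-→d4:-→d5:-→d6:-→d7:-→d8:H1→d9:-→d10:-→d11:-→d12:-→d13:-→d14:-→d15:-→d16:H3→d17:-→d18:-→d19:-→d20:H2→d21:-→d22:-→d23:-→d24:H4 -> H4
  lookup 23.32.206.31: bits 00010111001000001100 walk d0:-→d1:-→d2:-→d3:-→d4:-→d5:-→d6:-→d7:-→d8:H1→d9:-→d10:-→d11:-→d12:-→d13:-→d14:-→d15:-→d16:H3→d17:-→d18:-→d19:-→d20:H2 -> H2
  add 48.253.176.0/20 -> H2 at depth 20

== LOOKUPS ==
["H6","H6","H6","H6","H6","no-route","H4","H2","H4","H5","H4","H2"]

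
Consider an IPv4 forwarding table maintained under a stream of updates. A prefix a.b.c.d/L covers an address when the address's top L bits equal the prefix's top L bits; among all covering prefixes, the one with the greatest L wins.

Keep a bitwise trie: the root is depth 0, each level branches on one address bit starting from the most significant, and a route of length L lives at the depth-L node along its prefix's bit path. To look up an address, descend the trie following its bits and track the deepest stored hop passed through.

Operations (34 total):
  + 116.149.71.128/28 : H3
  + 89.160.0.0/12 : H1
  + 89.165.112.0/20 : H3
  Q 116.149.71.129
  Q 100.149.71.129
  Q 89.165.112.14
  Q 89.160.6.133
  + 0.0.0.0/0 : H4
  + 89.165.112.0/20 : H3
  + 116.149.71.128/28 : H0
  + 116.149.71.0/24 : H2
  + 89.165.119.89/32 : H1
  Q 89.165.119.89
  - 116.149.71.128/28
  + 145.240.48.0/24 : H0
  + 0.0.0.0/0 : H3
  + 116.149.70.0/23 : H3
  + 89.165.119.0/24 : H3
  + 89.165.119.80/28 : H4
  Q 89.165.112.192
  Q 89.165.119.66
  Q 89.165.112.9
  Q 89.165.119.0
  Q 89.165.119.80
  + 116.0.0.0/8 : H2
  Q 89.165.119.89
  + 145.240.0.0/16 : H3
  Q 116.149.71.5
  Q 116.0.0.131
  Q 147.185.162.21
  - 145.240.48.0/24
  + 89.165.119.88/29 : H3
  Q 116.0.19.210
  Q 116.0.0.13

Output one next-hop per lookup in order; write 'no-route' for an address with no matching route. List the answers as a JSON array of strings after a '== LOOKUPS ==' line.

Apply in order:
  + 116.149.71.128/28 (H3) depth=28
  + 89.160.0.0/12 (H1) depth=12
  + 89.165.112.0/20 (H3) depth=20
  Q 116.149.71.129: descend 0111010010010101010001111000 ; hops seen [H3] ; pick H3
  Q 100.149.71.129: descend 011 ; hops seen [∅] ; pick no-route
  Q 89.165.112.14: descend 01011001101001010111 ; hops seen [H1,H3] ; pick H3
  Q 89.160.6.133: descend 0101100110100 ; hops seen [H1] ; pick H1
  + 0.0.0.0/0 (H4) depth=0
  + 89.165.112.0/20 (H3) depth=20
  + 116.149.71.128/28 (H0) depth=28
  + 116.149.71.0/24 (H2) depth=24
  + 89.165.119.89/32 (H1) depth=32
  Q 89.165.119.89: descend 01011001101001010111011101011001 ; hops seen [H4,H1,H3,H1] ; pick H1
  del 116.149.71.128/28 (clear depth 28)
  + 145.240.48.0/24 (H0) depth=24
  + 0.0.0.0/0 (H3) depth=0
  + 116.149.70.0/23 (H3) depth=23
  + 89.165.119.0/24 (H3) depth=24
  + 89.165.119.80/28 (H4) depth=28
  Q 89.165.112.192: descend 010110011010010101110 ; hops seen [H3,H1,H3] ; pick H3
  Q 89.165.119.66: descend 010110011010010101110111010 ; hops seen [H3,H1,H3,H3] ; pick H3
  Q 89.165.112.9: descend 010110011010010101110 ; hops seen [H3,H1,H3] ; pick H3
  Q 89.165.119.0: descend 0101100110100101011101110 ; hops seen [H3,H1,H3,H3] ; pick H3
  Q 89.165.119.80: descend 0101100110100101011101110101 ; hops seen [H3,H1,H3,H3,H4] ; pick H4
  + 116.0.0.0/8 (H2) depth=8
  Q 89.165.119.89: descend 01011001101001010111011101011001 ; hops seen [H3,H1,H3,H3,H4,H1] ; pick H1
  + 145.240.0.0/16 (H3) depth=16
  Q 116.149.71.5: descend 011101001001010101000111 ; hops seen [H3,H2,H3,H2] ; pick H2
  Q 116.0.0.131: descend 01110100 ; hops seen [H3,H2] ; pick H2
  Q 147.185.162.21: descend 100100 ; hops seen [H3] ; pick H3
  del 145.240.48.0/24 (clear depth 24)
  + 89.165.119.88/29 (H3) depth=29
  Q 116.0.19.210: descend 01110100 ; hops seen [H3,H2] ; pick H2
  Q 116.0.0.13: descend 01110100 ; hops seen [H3,H2] ; pick H2

== LOOKUPS ==
["H3","no-route","H3","H1","H1","H3","H3","H3","H3","H4","H1","H2","H2","H3","H2","H2"]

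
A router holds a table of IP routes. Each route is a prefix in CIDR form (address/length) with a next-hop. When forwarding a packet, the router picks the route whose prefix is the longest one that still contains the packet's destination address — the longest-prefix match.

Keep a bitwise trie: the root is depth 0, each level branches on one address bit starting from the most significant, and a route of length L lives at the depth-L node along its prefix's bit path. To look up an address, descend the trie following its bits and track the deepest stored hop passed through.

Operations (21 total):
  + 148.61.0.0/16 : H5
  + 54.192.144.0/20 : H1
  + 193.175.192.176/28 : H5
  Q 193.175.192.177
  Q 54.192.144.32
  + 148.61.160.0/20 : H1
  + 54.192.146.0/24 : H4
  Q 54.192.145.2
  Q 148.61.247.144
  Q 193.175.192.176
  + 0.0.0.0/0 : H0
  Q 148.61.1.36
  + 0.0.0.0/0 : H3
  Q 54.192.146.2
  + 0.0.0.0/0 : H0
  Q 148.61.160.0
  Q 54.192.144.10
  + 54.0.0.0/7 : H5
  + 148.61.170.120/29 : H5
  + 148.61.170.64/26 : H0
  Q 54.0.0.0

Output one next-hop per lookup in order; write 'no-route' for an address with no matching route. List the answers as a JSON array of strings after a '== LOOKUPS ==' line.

Apply in order:
  + 148.61.0.0/16 (H5) depth=16
  + 54.192.144.0/20 (H1) depth=20
  + 193.175.192.176/28 (H5) depth=28
  lookup 193.175.192.177: bits 1100000110101111110000001011 walk d0:-→d1:-→d2:-→d3:-→d4:-→d5:-→d6:-→d7:-→d8:-→d9:-→d10:-→d11:-→d12:-→d13:-→d14:-→d15:-→d16:-→d17:-→d18:-→d19:-→d20:-→d21:-→d22:-→d23:-→d24:-→d25:-→d26:-→d27:-→d28:H5 -> H5
  lookup 54.192.144.32: bits 00110110110000001001 walk d0:-→d1:-→d2:-→d3:-→d4:-→d5:-→d6:-→d7:-→d8:-→d9:-→d10:-→d11:-→d12:-→d13:-→d14:-→d15:-→d16:-→d17:-→d18:-→d19:-→d20:H1 -> H1
  + 148.61.160.0/20 (H1) depth=20
  + 54.192.146.0/24 (H4) depth=24
  lookup 54.192.145.2: bits 0011011011000000100100 walk d0:-→d1:-→d2:-→d3:-→d4:-→d5:-→d6:-→d7:-→d8:-→d9:-→d10:-→d11:-→d12:-→d13:-→d14:-→d15:-→d16:-→d17:-→d18:-→d19:-→d20:H1→d21:-→d22:- -> H1
  lookup 148.61.247.144: bits 10010100001111011 walk d0:-→d1:-→d2:-→d3:-→d4:-→d5:-→d6:-→d7:-→d8:-→d9:-→d10:-→d11:-→d12:-→d13:-→d14:-→d15:-→d16:H5→d17:- -> H5
  lookup 193.175.192.176: bits 1100000110101111110000001011 walk d0:-→d1:-→d2:-→d3:-→d4:-→d5:-→d6:-→d7:-→d8:-→d9:-→d10:-→d11:-→d12:-→d13:-→d14:-→d15:-→d16:-→d17:-→d18:-→d19:-→d20:-→d21:-→d22:-→d23:-→d24:-→d25:-→d26:-→d27:-→d28:H5 -> H5
  + 0.0.0.0/0 (H0) depth=0
  lookup 148.61.1.36: bits 1001010000111101 walk d0:H0→d1:-→d2:-→d3:-→d4:-→d5:-→d6:-→d7:-→d8:-→d9:-→d10:-→d11:-→d12:-→d13:-→d14:-→d15:-→d16:H5 -> H5
  + 0.0.0.0/0 (H3) depth=0
  lookup 54.192.146.2: bits 001101101100000010010010 walk d0:H3→d1:-→d2:-→d3:-→d4:-→d5:-→d6:-→d7:-→d8:-→d9:-→d10:-→d11:-→d12:-→d13:-→d14:-→d15:-→d16:-→d17:-→d18:-→d19:-→d20:H1→d21:-→d22:-→d23:-→d24:H4 -> H4
  + 0.0.0.0/0 (H0) depth=0
  lookup 148.61.160.0: bits 10010100001111011010 walk d0:H0→d1:-→d2:-→d3:-→d4:-→d5:-→d6:-→d7:-→d8:-→d9:-→d10:-→d11:-→d12:-→d13:-→d14:-→d15:-→d16:H5→d17:-→d18:-→d19:-→d20:H1 -> H1
  lookup 54.192.144.10: bits 0011011011000000100100 walk d0:H0→d1:-→d2:-→d3:-→d4:-→d5:-→d6:-→d7:-→d8:-→d9:-→d10:-→d11:-→d12:-→d13:-→d14:-→d15:-→d16:-→d17:-→d18:-→d19:-→d20:H1→d21:-→d22:- -> H1
  + 54.0.0.0/7 (H5) depth=7
  + 148.61.170.120/29 (H5) depth=29
  + 148.61.170.64/26 (H0) depth=26
  lookup 54.0.0.0: bits 00110110 walk d0:H0→d1:-→d2:-→d3:-→d4:-→d5:-→d6:-→d7:H5→d8:- -> H5

== LOOKUPS ==
["H5","H1","H1","H5","H5","H5","H4","H1","H1","H5"]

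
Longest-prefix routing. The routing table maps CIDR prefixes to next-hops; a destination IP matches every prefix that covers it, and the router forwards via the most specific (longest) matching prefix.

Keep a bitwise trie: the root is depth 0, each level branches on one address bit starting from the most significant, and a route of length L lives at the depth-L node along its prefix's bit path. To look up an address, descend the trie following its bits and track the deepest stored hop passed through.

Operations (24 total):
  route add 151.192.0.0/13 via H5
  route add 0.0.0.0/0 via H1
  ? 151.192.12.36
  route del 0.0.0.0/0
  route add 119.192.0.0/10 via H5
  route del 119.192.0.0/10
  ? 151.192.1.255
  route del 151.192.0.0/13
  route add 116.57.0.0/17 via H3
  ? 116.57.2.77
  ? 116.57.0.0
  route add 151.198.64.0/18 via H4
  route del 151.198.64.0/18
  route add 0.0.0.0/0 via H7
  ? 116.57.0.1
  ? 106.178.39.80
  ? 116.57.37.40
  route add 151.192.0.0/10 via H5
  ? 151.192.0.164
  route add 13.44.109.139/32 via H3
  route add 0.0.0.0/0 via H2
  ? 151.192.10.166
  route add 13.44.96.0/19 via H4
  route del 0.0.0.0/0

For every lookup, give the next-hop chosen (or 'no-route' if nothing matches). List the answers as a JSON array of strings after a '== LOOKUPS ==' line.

Apply in order:
  + 151.192.0.0/13 (H5) depth=13
  + 0.0.0.0/0 (H1) depth=0
  Q 151.192.12.36: descend 1001011111000 ; hops seen [H1,H5] ; pick H5
  - 0.0.0.0/0 clear@0
  + 119.192.0.0/10 (H5) depth=10
  - 119.192.0.0/10 clear@10
  Q 151.192.1.255: descend 1001011111000 ; hops seen [H5] ; pick H5
  - 151.192.0.0/13 clear@13
  + 116.57.0.0/17 (H3) depth=17
  Q 116.57.2.77: descend 01110100001110010 ; hops seen [H3] ; pick H3
  Q 116.57.0.0: descend 01110100001110010 ; hops seen [H3] ; pick H3
  + 151.198.64.0/18 (H4) depth=18
  - 151.198.64.0/18 clear@18
  + 0.0.0.0/0 (H7) depth=0
  Q 116.57.0.1: descend 01110100001110010 ; hops seen [H7,H3] ; pick H3
  Q 106.178.39.80: descend 011 ; hops seen [H7] ; pick H7
  Q 116.57.37.40: descend 01110100001110010 ; hops seen [H7,H3] ; pick H3
  + 151.192.0.0/10 (H5) depth=10
  Q 151.192.0.164: descend 1001011111000 ; hops seen [H7,H5] ; pick H5
  + 13.44.109.139/32 (H3) depth=32
  + 0.0.0.0/0 (H2) depth=0
  Q 151.192.10.166: descend 1001011111000 ; hops seen [H2,H5] ; pick H5
  + 13.44.96.0/19 (H4) depth=19
  - 0.0.0.0/0 clear@0

== LOOKUPS ==
["H5","H5","H3","H3","H3","H7","H3","H5","H5"]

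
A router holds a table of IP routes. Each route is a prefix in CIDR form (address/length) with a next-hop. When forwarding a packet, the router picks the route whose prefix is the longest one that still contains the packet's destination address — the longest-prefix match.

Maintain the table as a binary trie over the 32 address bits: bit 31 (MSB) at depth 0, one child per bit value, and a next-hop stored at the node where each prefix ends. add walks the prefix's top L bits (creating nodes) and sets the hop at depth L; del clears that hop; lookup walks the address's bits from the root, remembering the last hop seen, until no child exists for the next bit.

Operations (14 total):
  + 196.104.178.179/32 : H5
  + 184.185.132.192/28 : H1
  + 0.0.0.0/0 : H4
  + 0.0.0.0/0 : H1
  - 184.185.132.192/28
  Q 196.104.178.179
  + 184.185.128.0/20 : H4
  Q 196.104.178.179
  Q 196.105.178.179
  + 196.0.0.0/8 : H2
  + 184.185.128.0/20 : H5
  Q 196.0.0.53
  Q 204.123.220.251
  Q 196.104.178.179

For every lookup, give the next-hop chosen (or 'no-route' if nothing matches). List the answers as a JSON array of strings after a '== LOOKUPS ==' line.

Apply in order:
  + 196.104.178.179/32 (H5) depth=32
  + 184.185.132.192/28 (H1) depth=28
  + 0.0.0.0/0 (H4) depth=0
  + 0.0.0.0/0 (H1) depth=0
  del 184.185.132.192/28 (clear depth 28)
  lookup 196.104.178.179: bits 11000100011010001011001010110011 walk d0:H1→d1:-→d2:-→d3:-→d4:-→d5:-→d6:-→d7:-→d8:-→d9:-→d10:-→d11:-→d12:-→d13:-→d14:-→d15:-→d16:-→d17:-→d18:-→d19:-→d20:-→d21:-→d22:-→d23:-→d24:-→d25:-→d26:-→d27:-→d28:-→d29:-→d30:-→d31:-→d32:H5 -> H5
  + 184.185.128.0/20 (H4) depth=20
  lookup 196.104.178.179: bits 11000100011010001011001010110011 walk d0:H1→d1:-→d2:-→d3:-→d4:-→d5:-→d6:-→d7:-→d8:-→d9:-→d10:-→d11:-→d12:-→d13:-→d14:-→d15:-→d16:-→d17:-→d18:-→d19:-→d20:-→d21:-→d22:-→d23:-→d24:-→d25:-→d26:-→d27:-→d28:-→d29:-→d30:-→d31:-→d32:H5 -> H5
  lookup 196.105.178.179: bits 110001000110100 walk d0:H1→d1:-→d2:-→d3:-→d4:-→d5:-→d6:-→d7:-→d8:-→d9:-→d10:-→d11:-→d12:-→d13:-→d14:-→d15:- -> H1
  + 196.0.0.0/8 (H2) depth=8
  + 184.185.128.0/20 (H5) depth=20
  lookup 196.0.0.53: bits 110001000 walk d0:H1→d1:-→d2:-→d3:-→d4:-→d5:-→d6:-→d7:-→d8:H2→d9:- -> H2
  lookup 204.123.220.251: bits 1100 walk d0:H1→d1:-→d2:-→d3:-→d4:- -> H1
  lookup 196.104.178.179: bits 11000100011010001011001010110011 walk d0:H1→d1:-→d2:-→d3:-→d4:-→d5:-→d6:-→d7:-→d8:H2→d9:-→d10:-→d11:-→d12:-→d13:-→d14:-→d15:-→d16:-→d17:-→d18:-→d19:-→d20:-→d21:-→d22:-→d23:-→d24:-→d25:-→d26:-→d27:-→d28:-→d29:-→d30:-→d31:-→d32:H5 -> H5

== LOOKUPS ==
["H5","H5","H1","H2","H1","H5"]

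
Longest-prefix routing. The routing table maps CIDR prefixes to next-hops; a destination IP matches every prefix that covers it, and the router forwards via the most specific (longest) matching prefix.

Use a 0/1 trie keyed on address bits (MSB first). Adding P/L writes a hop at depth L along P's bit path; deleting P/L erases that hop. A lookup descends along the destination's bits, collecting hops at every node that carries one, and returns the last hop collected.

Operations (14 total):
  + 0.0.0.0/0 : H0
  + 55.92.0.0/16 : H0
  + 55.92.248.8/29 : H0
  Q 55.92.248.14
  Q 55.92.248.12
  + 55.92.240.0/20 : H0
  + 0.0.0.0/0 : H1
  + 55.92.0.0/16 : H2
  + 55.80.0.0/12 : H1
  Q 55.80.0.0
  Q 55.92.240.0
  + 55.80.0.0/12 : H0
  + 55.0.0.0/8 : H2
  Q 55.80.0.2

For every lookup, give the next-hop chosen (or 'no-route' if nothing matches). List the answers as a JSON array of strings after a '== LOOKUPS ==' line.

Trace:
  + 0.0.0.0/0 (H0) depth=0
  + 55.92.0.0/16 (H0) depth=16
  + 55.92.248.8/29 (H0) depth=29
  lookup 55.92.248.14: bits 00110111010111001111100000001 walk d0:H0→d1:-→d2:-→d3:-→d4:-→d5:-→d6:-→d7:-→d8:-→d9:-→d10:-→d11:-→d12:-→d13:-→d14:-→d15:-→d16:H0→d17:-→d18:-→d19:-→d20:-→d21:-→d22:-→d23:-→d24:-→d25:-→d26:-→d27:-→d28:-→d29:H0 -> H0
  lookup 55.92.248.12: bits 00110111010111001111100000001 walk d0:H0→d1:-→d2:-→d3:-→d4:-→d5:-→d6:-→d7:-→d8:-→d9:-→d10:-→d11:-→d12:-→d13:-→d14:-→d15:-→d16:H0→d17:-→d18:-→d19:-→d20:-→d21:-→d22:-→d23:-→d24:-→d25:-→d26:-→d27:-→d28:-→d29:H0 -> H0
  + 55.92.240.0/20 (H0) depth=20
  + 0.0.0.0/0 (H1) depth=0
  + 55.92.0.0/16 (H2) depth=16
  + 55.80.0.0/12 (H1) depth=12
  lookup 55.80.0.0: bits 001101110101 walk d0:H1→d1:-→d2:-→d3:-→d4:-→d5:-→d6:-→d7:-→d8:-→d9:-→d10:-→d11:-→d12:H1 -> H1
  lookup 55.92.240.0: bits 00110111010111001111 walk d0:H1→d1:-→d2:-→d3:-→d4:-→d5:-→d6:-→d7:-→d8:-→d9:-→d10:-→d11:-→d12:H1→d13:-→d14:-→d15:-→d16:H2→d17:-→d18:-→d19:-→d20:H0 -> H0
  + 55.80.0.0/12 (H0) depth=12
  + 55.0.0.0/8 (H2) depth=8
  lookup 55.80.0.2: bits 001101110101 walk d0:H1→d1:-→d2:-→d3:-→d4:-→d5:-→d6:-→d7:-→d8:H2→d9:-→d10:-→d11:-→d12:H0 -> H0

== LOOKUPS ==
["H0","H0","H1","H0","H0"]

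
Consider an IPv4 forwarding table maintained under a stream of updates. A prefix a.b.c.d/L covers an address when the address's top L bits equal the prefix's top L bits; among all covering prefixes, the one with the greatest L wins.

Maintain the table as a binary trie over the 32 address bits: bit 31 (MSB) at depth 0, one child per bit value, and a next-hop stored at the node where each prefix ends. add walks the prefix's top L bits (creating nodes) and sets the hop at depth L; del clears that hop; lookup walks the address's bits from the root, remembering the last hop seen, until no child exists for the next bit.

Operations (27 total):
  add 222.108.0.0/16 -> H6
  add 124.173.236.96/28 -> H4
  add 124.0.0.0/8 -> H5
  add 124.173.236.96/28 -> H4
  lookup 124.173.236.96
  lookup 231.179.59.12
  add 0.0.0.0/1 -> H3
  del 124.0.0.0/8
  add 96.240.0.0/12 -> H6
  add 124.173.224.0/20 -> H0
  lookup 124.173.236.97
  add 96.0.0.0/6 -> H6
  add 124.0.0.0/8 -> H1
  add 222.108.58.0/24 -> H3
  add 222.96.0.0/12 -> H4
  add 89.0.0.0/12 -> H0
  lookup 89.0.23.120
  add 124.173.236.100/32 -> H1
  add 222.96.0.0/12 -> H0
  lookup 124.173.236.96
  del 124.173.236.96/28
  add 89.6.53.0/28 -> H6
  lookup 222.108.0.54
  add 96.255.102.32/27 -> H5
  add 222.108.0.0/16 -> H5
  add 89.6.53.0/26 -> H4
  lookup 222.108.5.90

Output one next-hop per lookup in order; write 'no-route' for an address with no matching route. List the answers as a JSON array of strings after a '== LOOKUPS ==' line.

Trace:
  + 222.108.0.0/16 (H6) depth=16
  + 124.173.236.96/28 (H4) depth=28
  + 124.0.0.0/8 (H5) depth=8
  + 124.173.236.96/28 (H4) depth=28
  ? 124.173.236.96  path d0:-→d1:-→d2:-→d3:-→d4:-→d5:-→d6:-→d7:-→d8:H5→d9:-→d10:-→d11:-→d12:-→d13:-→d14:-→d15:-→d16:-→d17:-→d18:-→d19:-→d20:-→d21:-→d22:-→d23:-→d24:-→d25:-→d26:-→d27:-→d28:H4  best=H4
  ? 231.179.59.12  path d0:-→d1:-→d2:-  best=no-route
  + 0.0.0.0/1 (H3) depth=1
  del 124.0.0.0/8 (clear depth 8)
  + 96.240.0.0/12 (H6) depth=12
  + 124.173.224.0/20 (H0) depth=20
  ? 124.173.236.97  path d0:-→d1:H3→d2:-→d3:-→d4:-→d5:-→d6:-→d7:-→d8:-→d9:-→d10:-→d11:-→d12:-→d13:-→d14:-→d15:-→d16:-→d17:-→d18:-→d19:-→d20:H0→d21:-→d22:-→d23:-→d24:-→d25:-→d26:-→d27:-→d28:H4  best=H4
  + 96.0.0.0/6 (H6) depth=6
  + 124.0.0.0/8 (H1) depth=8
  + 222.108.58.0/24 (H3) depth=24
  + 222.96.0.0/12 (H4) depth=12
  + 89.0.0.0/12 (H0) depth=12
  ? 89.0.23.120  path d0:-→d1:H3→d2:-→d3:-→d4:-→d5:-→d6:-→d7:-→d8:-→d9:-→d10:-→d11:-→d12:H0  best=H0
  + 124.173.236.100/32 (H1) depth=32
  + 222.96.0.0/12 (H0) depth=12
  ? 124.173.236.96  path d0:-→d1:H3→d2:-→d3:-→d4:-→d5:-→d6:-→d7:-→d8:H1→d9:-→d10:-→d11:-→d12:-→d13:-→d14:-→d15:-→d16:-→d17:-→d18:-→d19:-→d20:H0→d21:-→d22:-→d23:-→d24:-→d25:-→d26:-→d27:-→d28:H4→d29:-  best=H4
  del 124.173.236.96/28 (clear depth 28)
  + 89.6.53.0/28 (H6) depth=28
  ? 222.108.0.54  path d0:-→d1:-→d2:-→d3:-→d4:-→d5:-→d6:-→d7:-→d8:-→d9:-→d10:-→d11:-→d12:H0→d13:-→d14:-→d15:-→d16:H6→d17:-→d18:-  best=H6
  + 96.255.102.32/27 (H5) depth=27
  + 222.108.0.0/16 (H5) depth=16
  + 89.6.53.0/26 (H4) depth=26
  ? 222.108.5.90  path d0:-→d1:-→d2:-→d3:-→d4:-→d5:-→d6:-→d7:-→d8:-→d9:-→d10:-→d11:-→d12:H0→d13:-→d14:-→d15:-→d16:H5→d17:-→d18:-  best=H5

== LOOKUPS ==
["H4","no-route","H4","H0","H4","H6","H5"]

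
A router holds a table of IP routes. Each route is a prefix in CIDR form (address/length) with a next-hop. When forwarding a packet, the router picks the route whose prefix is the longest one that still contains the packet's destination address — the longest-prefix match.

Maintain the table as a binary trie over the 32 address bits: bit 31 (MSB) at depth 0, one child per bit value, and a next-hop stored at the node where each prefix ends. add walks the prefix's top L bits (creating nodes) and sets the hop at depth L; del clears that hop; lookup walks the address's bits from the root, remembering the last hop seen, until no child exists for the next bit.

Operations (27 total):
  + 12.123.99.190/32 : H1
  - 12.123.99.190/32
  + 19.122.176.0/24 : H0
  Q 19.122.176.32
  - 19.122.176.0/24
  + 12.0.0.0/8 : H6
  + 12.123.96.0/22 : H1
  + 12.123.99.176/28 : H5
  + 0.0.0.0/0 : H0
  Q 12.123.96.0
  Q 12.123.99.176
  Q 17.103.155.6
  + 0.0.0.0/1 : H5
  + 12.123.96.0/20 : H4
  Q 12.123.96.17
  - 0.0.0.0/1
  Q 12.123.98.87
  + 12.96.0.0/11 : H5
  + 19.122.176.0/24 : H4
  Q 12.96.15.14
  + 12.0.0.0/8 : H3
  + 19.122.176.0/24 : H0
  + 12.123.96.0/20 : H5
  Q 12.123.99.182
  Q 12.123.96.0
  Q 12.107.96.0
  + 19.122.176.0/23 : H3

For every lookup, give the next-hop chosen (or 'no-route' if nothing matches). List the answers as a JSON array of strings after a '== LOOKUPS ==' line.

Process each operation:
  add 12.123.99.190/32 -> H1 at depth 32
  del 12.123.99.190/32 (clear depth 32)
  add 19.122.176.0/24 -> H0 at depth 24
  ? 19.122.176.32  path d0:-→d1:-→d2:-→d3:-→d4:-→d5:-→d6:-→d7:-→d8:-→d9:-→d10:-→d11:-→d12:-→d13:-→d14:-→d15:-→d16:-→d17:-→d18:-→d19:-→d20:-→d21:-→d22:-→d23:-→d24:H0  best=H0
  del 19.122.176.0/24 (clear depth 24)
  add 12.0.0.0/8 -> H6 at depth 8
  add 12.123.96.0/22 -> H1 at depth 22
  add 12.123.99.176/28 -> H5 at depth 28
  add 0.0.0.0/0 -> H0 at depth 0
  ? 12.123.96.0  path d0:H0→d1:-→d2:-→d3:-→d4:-→d5:-→d6:-→d7:-→d8:H6→d9:-→d10:-→d11:-→d12:-→d13:-→d14:-→d15:-→d16:-→d17:-→d18:-→d19:-→d20:-→d21:-→d22:H1  best=H1
  ? 12.123.99.176  path d0:H0→d1:-→d2:-→d3:-→d4:-→d5:-→d6:-→d7:-→d8:H6→d9:-→d10:-→d11:-→d12:-→d13:-→d14:-→d15:-→d16:-→d17:-→d18:-→d19:-→d20:-→d21:-→d22:H1→d23:-→d24:-→d25:-→d26:-→d27:-→d28:H5  best=H5
  ? 17.103.155.6  path d0:H0→d1:-→d2:-→d3:-→d4:-→d5:-→d6:-  best=H0
  add 0.0.0.0/1 -> H5 at depth 1
  add 12.123.96.0/20 -> H4 at depth 20
  ? 12.123.96.17  path d0:H0→d1:H5→d2:-→d3:-→d4:-→d5:-→d6:-→d7:-→d8:H6→d9:-→d10:-→d11:-→d12:-→d13:-→d14:-→d15:-→d16:-→d17:-→d18:-→d19:-→d20:H4→d21:-→d22:H1  best=H1
  del 0.0.0.0/1 (clear depth 1)
  ? 12.123.98.87  path d0:H0→d1:-→d2:-→d3:-→d4:-→d5:-→d6:-→d7:-→d8:H6→d9:-→d10:-→d11:-→d12:-→d13:-→d14:-→d15:-→d16:-→d17:-→d18:-→d19:-→d20:H4→d21:-→d22:H1→d23:-  best=H1
  add 12.96.0.0/11 -> H5 at depth 11
  add 19.122.176.0/24 -> H4 at depth 24
  ? 12.96.15.14  path d0:H0→d1:-→d2:-→d3:-→d4:-→d5:-→d6:-→d7:-→d8:H6→d9:-→d10:-→d11:H5  best=H5
  add 12.0.0.0/8 -> H3 at depth 8
  add 19.122.176.0/24 -> H0 at depth 24
  add 12.123.96.0/20 -> H5 at depth 20
  ? 12.123.99.182  path d0:H0→d1:-→d2:-→d3:-→d4:-→d5:-→d6:-→d7:-→d8:H3→d9:-→d10:-→d11:H5→d12:-→d13:-→d14:-→d15:-→d16:-→d17:-→d18:-→d19:-→d20:H5→d21:-→d22:H1→d23:-→d24:-→d25:-→d26:-→d27:-→d28:H5  best=H5
  ? 12.123.96.0  path d0:H0→d1:-→d2:-→d3:-→d4:-→d5:-→d6:-→d7:-→d8:H3→d9:-→d10:-→d11:H5→d12:-→d13:-→d14:-→d15:-→d16:-→d17:-→d18:-→d19:-→d20:H5→d21:-→d22:H1  best=H1
  ? 12.107.96.0  path d0:H0→d1:-→d2:-→d3:-→d4:-→d5:-→d6:-→d7:-→d8:H3→d9:-→d10:-→d11:H5  best=H5
  add 19.122.176.0/23 -> H3 at depth 23

== LOOKUPS ==
["H0","H1","H5","H0","H1","H1","H5","H5","H1","H5"]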